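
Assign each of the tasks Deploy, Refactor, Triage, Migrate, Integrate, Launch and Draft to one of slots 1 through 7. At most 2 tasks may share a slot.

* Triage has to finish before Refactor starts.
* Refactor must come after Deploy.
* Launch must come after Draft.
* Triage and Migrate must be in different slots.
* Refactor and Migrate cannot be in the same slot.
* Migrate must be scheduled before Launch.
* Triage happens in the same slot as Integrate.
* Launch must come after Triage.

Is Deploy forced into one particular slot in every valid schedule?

Deploy can be 1 (e.g. Migrate -> 1, Triage -> 2, Launch -> 4, Draft -> 3, Integrate -> 2, Deploy -> 1, Refactor -> 3) or 2 (e.g. Refactor=3, Launch=4, Draft=3, Migrate=2, Triage=1, Deploy=2, Integrate=1).

No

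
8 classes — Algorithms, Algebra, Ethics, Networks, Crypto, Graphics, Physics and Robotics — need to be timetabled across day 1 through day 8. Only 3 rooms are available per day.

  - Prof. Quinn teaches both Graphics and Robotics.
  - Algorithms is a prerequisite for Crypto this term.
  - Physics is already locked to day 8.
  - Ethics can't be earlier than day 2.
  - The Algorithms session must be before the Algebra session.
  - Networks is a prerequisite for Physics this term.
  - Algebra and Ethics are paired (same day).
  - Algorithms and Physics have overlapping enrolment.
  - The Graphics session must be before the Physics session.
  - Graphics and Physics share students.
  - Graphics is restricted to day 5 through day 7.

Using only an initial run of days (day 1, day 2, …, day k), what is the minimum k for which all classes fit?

8

The precedence chain requires at least 2 distinct days.
With at most 3 per day and 8 classes, at least 3 days are needed.
Physics can't be placed before day 8, so the schedule must run through at least day 8.
8 works (last occupied day: day 8): for example Physics -> day 8, Networks -> day 1, Graphics -> day 5, Crypto -> day 2, Ethics -> day 2, Algebra -> day 2, Algorithms -> day 1, Robotics -> day 1.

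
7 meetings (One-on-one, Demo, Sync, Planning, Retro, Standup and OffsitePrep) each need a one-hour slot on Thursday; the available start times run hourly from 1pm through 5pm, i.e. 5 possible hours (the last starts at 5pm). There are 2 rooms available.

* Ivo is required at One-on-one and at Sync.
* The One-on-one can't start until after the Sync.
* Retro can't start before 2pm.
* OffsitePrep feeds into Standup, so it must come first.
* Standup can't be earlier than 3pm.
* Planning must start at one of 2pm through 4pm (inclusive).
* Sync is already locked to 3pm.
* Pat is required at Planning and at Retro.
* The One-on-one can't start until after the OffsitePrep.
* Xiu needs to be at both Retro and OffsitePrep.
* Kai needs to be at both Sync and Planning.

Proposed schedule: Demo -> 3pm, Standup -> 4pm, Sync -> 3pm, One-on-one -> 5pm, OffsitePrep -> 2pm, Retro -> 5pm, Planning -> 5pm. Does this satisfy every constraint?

No — it violates: Planning must start at one of 2pm through 4pm (inclusive)

The One-on-one can't start until after the Sync — holds.
Retro can't start before 2pm — holds.
Kai needs to be at both Sync and Planning — holds.
OffsitePrep feeds into Standup, so it must come first — holds.
Pat is required at Planning and at Retro — violated.
Sync is already locked to 3pm — holds.
There are 2 rooms available — violated.
Standup can't be earlier than 3pm — holds.
The One-on-one can't start until after the OffsitePrep — holds.
Xiu needs to be at both Retro and OffsitePrep — holds.
Planning must start at one of 2pm through 4pm (inclusive) — violated.
Ivo is required at One-on-one and at Sync — holds.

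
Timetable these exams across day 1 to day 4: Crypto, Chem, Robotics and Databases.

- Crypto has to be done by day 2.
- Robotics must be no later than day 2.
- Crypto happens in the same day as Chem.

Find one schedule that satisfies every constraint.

Crypto -> day 1; Robotics -> day 1; Chem -> day 1; Databases -> day 1

Checking: Crypto = Chem = day 1; Robotics=day 1 in [day 1,day 2]; Crypto=day 1 in [day 1,day 2].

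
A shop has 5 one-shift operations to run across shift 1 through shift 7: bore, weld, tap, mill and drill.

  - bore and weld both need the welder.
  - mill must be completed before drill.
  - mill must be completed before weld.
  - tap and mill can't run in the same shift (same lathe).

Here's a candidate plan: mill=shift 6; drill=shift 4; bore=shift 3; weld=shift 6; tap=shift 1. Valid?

No — it violates: mill must be completed before drill

mill must be completed before weld — violated.
mill must be completed before drill — violated.
bore and weld both need the welder — holds.
tap and mill can't run in the same shift (same lathe) — holds.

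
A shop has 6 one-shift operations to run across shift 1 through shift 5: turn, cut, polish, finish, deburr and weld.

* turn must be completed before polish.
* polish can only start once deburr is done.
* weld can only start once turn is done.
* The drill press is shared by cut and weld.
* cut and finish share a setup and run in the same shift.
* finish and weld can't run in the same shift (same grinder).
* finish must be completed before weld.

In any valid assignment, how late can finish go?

shift 4

Downstream work caps finish at shift 4.
finish at shift 4 is achievable: cut -> shift 4; finish -> shift 4; polish -> shift 2; weld -> shift 5; turn -> shift 1; deburr -> shift 1.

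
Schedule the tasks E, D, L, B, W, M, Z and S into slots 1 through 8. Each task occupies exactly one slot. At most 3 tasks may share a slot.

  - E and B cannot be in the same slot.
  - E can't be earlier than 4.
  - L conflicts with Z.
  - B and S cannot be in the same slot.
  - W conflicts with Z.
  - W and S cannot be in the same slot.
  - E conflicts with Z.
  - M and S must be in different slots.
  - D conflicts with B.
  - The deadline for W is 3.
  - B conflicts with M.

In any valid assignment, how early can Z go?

1

Z at 1 is achievable: D in 1, S in 3, B in 2, Z in 1, W in 2, M in 1, E in 4, L in 2.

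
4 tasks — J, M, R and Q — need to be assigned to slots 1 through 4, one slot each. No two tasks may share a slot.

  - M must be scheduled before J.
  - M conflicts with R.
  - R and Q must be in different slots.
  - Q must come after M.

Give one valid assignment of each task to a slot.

M=1, J=2, R=4, Q=3

Checking: M(1) before J(2); M(1) before Q(3); R(4) != Q(3); M(1) != R(4); max 1 per slot (cap 1).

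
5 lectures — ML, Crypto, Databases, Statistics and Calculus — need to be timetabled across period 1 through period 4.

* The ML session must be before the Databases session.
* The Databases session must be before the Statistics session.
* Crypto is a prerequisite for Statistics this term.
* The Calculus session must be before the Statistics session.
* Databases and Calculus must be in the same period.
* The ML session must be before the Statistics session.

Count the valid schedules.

11

Splitting on ML: it can be period 1 (8), period 2 (3). Listing each branch's schedules as (Crypto, Databases, Statistics, Calculus) by period number:
ML=period 1: (1,2,3,2) (1,2,4,2) (1,3,4,3) (2,2,3,2) (2,2,4,2) (2,3,4,3) (3,2,4,2) (3,3,4,3) — 8.
ML=period 2: (1,3,4,3) (2,3,4,3) (3,3,4,3) — 3.
Summing: 8 + 3 = 11.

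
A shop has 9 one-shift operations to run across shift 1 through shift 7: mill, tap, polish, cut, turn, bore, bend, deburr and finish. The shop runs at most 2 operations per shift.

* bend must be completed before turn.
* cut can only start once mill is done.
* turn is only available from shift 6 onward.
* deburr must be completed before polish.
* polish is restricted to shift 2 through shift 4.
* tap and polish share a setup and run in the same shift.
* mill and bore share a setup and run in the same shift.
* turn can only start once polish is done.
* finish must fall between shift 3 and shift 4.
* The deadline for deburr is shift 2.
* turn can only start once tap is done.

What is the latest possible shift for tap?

Tap must be in the same shift as polish, which can't be before shift 2, so tap is at least shift 2; tap must be in the same shift as polish, which can't be after shift 4, so tap is at most shift 4.
tap at shift 4 is achievable: tap in shift 4, polish in shift 4, finish in shift 3, turn in shift 6, mill in shift 2, bore in shift 2, bend in shift 1, deburr in shift 1, cut in shift 3.

shift 4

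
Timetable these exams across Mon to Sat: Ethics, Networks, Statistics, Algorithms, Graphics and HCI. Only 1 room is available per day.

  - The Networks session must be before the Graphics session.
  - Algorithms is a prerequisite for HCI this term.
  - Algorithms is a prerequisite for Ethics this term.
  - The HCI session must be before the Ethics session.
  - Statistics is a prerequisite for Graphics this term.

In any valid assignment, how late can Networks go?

Fri

Downstream work caps Networks at Fri.
Networks at Fri is achievable: HCI in Tue; Statistics in Thu; Algorithms in Mon; Graphics in Sat; Ethics in Wed; Networks in Fri.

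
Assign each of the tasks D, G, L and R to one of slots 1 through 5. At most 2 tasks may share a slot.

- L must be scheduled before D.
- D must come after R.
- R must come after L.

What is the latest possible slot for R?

Precedence pushes R to at least 2; downstream work caps R at 4.
R at 4 is achievable: R -> 4, L -> 1, D -> 5, G -> 1.

4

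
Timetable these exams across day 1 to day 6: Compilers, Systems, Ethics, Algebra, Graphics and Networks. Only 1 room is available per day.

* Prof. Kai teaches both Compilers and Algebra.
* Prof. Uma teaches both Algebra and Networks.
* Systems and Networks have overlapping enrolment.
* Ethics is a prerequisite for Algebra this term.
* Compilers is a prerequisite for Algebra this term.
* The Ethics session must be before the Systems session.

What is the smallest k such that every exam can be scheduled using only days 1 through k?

6 days

The precedence chain requires at least 2 distinct days.
With at most 1 per day and 6 exams, at least 6 days are needed.
6 works (last occupied day: day 6): for example Compilers in day 2, Ethics in day 1, Graphics in day 5, Algebra in day 3, Networks in day 6, Systems in day 4.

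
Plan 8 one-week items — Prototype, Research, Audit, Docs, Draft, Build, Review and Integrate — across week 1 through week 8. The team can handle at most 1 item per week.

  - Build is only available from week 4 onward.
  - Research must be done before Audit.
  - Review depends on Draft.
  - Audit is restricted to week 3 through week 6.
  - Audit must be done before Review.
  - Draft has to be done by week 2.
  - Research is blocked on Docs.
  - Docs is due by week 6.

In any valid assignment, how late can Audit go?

Audit is available from week 3; Audit's own window allows nothing later than week 6.
Audit at week 6 is achievable: Prototype -> week 5, Review -> week 7, Audit -> week 6, Research -> week 3, Build -> week 4, Docs -> week 2, Integrate -> week 8, Draft -> week 1.

week 6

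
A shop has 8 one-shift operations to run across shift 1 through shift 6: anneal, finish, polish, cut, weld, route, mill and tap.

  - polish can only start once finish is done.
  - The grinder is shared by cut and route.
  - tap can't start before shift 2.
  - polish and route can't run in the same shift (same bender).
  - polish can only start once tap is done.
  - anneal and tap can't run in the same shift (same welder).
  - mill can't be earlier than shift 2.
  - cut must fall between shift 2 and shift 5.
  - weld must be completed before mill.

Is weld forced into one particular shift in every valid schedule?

No

weld can be shift 1 (e.g. anneal -> shift 1, cut -> shift 2, tap -> shift 2, mill -> shift 2, weld -> shift 1, polish -> shift 3, route -> shift 1, finish -> shift 1) or shift 2 (e.g. anneal=shift 1; weld=shift 2; finish=shift 1; polish=shift 3; tap=shift 2; cut=shift 2; mill=shift 3; route=shift 1).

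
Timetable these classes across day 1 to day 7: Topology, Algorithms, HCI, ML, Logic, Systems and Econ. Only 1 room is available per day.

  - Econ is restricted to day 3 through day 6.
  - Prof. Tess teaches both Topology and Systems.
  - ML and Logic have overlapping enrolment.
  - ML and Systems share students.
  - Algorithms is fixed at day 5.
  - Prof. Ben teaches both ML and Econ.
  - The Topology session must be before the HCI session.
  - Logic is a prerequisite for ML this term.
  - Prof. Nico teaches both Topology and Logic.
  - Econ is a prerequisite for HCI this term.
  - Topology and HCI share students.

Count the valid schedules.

Splitting on Topology: it can be day 1 (18), day 2 (18), day 3 (9), day 4 (9), day 6 (6). Listing each branch's schedules as (Algorithms, HCI, ML, Logic, Systems, Econ) by day number:
Topology=day 1: (5,4,6,2,7,3) (5,4,7,2,6,3) (5,4,7,6,2,3) (5,6,3,2,7,4) (5,6,4,2,7,3) (5,6,7,2,3,4) (5,6,7,2,4,3) (5,6,7,3,2,4) (5,6,7,4,2,3) (5,7,3,2,4,6) (5,7,3,2,6,4) (5,7,4,2,3,6) (5,7,4,2,6,3) (5,7,4,3,2,6) (5,7,6,2,3,4) (5,7,6,2,4,3) (5,7,6,3,2,4) (5,7,6,4,2,3) — 18.
Topology=day 2: (5,4,6,1,7,3) (5,4,7,1,6,3) (5,4,7,6,1,3) (5,6,3,1,7,4) (5,6,4,1,7,3) (5,6,7,1,3,4) (5,6,7,1,4,3) (5,6,7,3,1,4) (5,6,7,4,1,3) (5,7,3,1,4,6) (5,7,3,1,6,4) (5,7,4,1,3,6) (5,7,4,1,6,3) (5,7,4,3,1,6) (5,7,6,1,3,4) (5,7,6,1,4,3) (5,7,6,3,1,4) (5,7,6,4,1,3) — 18.
Topology=day 3: (5,6,2,1,7,4) (5,6,7,1,2,4) (5,6,7,2,1,4) (5,7,2,1,4,6) (5,7,2,1,6,4) (5,7,4,1,2,6) (5,7,4,2,1,6) (5,7,6,1,2,4) (5,7,6,2,1,4) — 9.
Topology=day 4: (5,6,2,1,7,3) (5,6,7,1,2,3) (5,6,7,2,1,3) (5,7,2,1,3,6) (5,7,2,1,6,3) (5,7,3,1,2,6) (5,7,3,2,1,6) (5,7,6,1,2,3) (5,7,6,2,1,3) — 9.
Topology=day 6: (5,7,2,1,3,4) (5,7,2,1,4,3) (5,7,3,1,2,4) (5,7,3,2,1,4) (5,7,4,1,2,3) (5,7,4,2,1,3) — 6.
Summing: 18 + 18 + 9 + 9 + 6 = 60.

60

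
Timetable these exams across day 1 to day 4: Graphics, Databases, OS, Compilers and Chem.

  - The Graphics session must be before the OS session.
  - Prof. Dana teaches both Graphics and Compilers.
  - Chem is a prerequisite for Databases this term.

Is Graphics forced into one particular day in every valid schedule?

No

Graphics can be day 1 (e.g. Graphics -> day 1; Databases -> day 2; Chem -> day 1; OS -> day 2; Compilers -> day 2) or day 2 (e.g. Chem=day 1, Databases=day 2, Graphics=day 2, Compilers=day 1, OS=day 3).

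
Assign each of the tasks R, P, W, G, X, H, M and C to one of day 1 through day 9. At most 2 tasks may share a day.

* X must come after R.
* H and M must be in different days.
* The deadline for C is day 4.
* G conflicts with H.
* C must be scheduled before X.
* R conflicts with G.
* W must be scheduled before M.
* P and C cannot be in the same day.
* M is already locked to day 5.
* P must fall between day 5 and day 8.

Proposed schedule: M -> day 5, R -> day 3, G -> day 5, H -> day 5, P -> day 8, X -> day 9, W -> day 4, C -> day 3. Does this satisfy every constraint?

G conflicts with H — violated.
W must be scheduled before M — holds.
C must be scheduled before X — holds.
X must come after R — holds.
R conflicts with G — holds.
The deadline for C is day 4 — holds.
P and C cannot be in the same day — holds.
At most 2 tasks may share a day — violated.
P must fall between day 5 and day 8 — holds.
H and M must be in different days — violated.
M is already locked to day 5 — holds.

No. G conflicts with H is not satisfied.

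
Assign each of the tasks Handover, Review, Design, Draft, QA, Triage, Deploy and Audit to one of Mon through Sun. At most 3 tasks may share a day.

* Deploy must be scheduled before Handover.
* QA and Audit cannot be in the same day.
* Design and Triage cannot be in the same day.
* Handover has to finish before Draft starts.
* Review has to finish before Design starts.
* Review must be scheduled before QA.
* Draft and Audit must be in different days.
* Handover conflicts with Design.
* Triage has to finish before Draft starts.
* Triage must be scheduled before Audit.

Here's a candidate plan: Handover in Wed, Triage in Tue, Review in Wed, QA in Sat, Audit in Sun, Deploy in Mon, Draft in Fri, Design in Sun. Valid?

Draft and Audit must be in different days — holds.
Review has to finish before Design starts — holds.
Deploy must be scheduled before Handover — holds.
Handover conflicts with Design — holds.
Review must be scheduled before QA — holds.
At most 3 tasks may share a day — holds.
Handover has to finish before Draft starts — holds.
QA and Audit cannot be in the same day — holds.
Triage has to finish before Draft starts — holds.
Design and Triage cannot be in the same day — holds.
Triage must be scheduled before Audit — holds.

Yes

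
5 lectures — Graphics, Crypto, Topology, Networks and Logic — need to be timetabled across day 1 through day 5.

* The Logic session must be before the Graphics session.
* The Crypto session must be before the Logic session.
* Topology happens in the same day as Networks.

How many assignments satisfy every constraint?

Splitting on Graphics: it can be day 3 (5), day 4 (15), day 5 (30). Listing each branch's schedules as (Crypto, Topology, Networks, Logic) by day number:
Graphics=day 3: (1,1,1,2) (1,2,2,2) (1,3,3,2) (1,4,4,2) (1,5,5,2) — 5.
Graphics=day 4: (1,1,1,2) (1,1,1,3) (1,2,2,2) (1,2,2,3) (1,3,3,2) (1,3,3,3) (1,4,4,2) (1,4,4,3) (1,5,5,2) (1,5,5,3) (2,1,1,3) (2,2,2,3) (2,3,3,3) (2,4,4,3) (2,5,5,3) — 15.
Graphics=day 5: (1,1,1,2) (1,1,1,3) (1,1,1,4) (1,2,2,2) (1,2,2,3) (1,2,2,4) (1,3,3,2) (1,3,3,3) (1,3,3,4) (1,4,4,2) (1,4,4,3) (1,4,4,4) (1,5,5,2) (1,5,5,3) (1,5,5,4) (2,1,1,3) (2,1,1,4) (2,2,2,3) (2,2,2,4) (2,3,3,3) (2,3,3,4) (2,4,4,3) (2,4,4,4) (2,5,5,3) (2,5,5,4) (3,1,1,4) (3,2,2,4) (3,3,3,4) (3,4,4,4) (3,5,5,4) — 30.
Summing: 5 + 15 + 30 = 50.

50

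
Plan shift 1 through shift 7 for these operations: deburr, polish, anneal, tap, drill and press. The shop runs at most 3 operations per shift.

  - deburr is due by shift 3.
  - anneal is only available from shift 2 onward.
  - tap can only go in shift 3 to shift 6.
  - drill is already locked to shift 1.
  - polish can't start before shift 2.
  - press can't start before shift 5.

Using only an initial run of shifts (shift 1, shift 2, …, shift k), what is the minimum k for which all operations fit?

With at most 3 per shift and 6 operations, at least 2 shifts are needed.
press can't be placed before shift 5, so the schedule must run through at least shift 5.
5 works (last occupied shift: shift 5): for example anneal -> shift 2; press -> shift 5; drill -> shift 1; tap -> shift 3; polish -> shift 2; deburr -> shift 1.

5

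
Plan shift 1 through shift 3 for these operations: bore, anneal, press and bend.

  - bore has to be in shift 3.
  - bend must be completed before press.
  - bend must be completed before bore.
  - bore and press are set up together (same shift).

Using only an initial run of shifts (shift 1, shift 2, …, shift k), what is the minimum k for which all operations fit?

The precedence chain requires at least 2 distinct shifts.
bore can't be placed before shift 3, so the schedule must run through at least shift 3.
3 works (last occupied shift: shift 3): for example anneal -> shift 1, bend -> shift 1, press -> shift 3, bore -> shift 3.

3 shifts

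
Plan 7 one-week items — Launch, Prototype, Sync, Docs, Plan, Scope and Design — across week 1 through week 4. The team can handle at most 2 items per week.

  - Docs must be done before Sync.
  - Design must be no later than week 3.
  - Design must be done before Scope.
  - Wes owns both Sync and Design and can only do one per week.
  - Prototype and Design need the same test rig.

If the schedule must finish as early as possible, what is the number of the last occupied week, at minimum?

The precedence chain requires at least 2 distinct weeks.
With at most 2 per week and 7 work items, at least 4 weeks are needed.
4 works (last occupied week: week 4): for example Sync -> week 2, Plan -> week 4, Docs -> week 1, Design -> week 1, Scope -> week 2, Prototype -> week 3, Launch -> week 3.

4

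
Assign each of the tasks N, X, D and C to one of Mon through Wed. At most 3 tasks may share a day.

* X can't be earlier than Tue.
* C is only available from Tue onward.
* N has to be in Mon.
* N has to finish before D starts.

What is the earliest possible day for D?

Tue

Precedence pushes D to at least Tue.
D at Tue is achievable: N in Mon; C in Tue; X in Tue; D in Tue.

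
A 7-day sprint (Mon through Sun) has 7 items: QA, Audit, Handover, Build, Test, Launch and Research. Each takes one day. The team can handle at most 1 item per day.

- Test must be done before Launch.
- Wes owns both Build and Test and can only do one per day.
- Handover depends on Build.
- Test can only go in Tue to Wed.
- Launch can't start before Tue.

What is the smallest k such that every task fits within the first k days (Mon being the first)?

7 days

The precedence chain requires at least 2 distinct days.
With at most 1 per day and 7 tasks, at least 7 days are needed.
Propagating the time windows through the other constraints, Launch can't land before Wed — that is day 3 counting from Mon — so the schedule must run through at least 3 days.
7 works (last occupied day: Sun): for example Build=Mon; Handover=Thu; Audit=Sat; QA=Fri; Launch=Wed; Research=Sun; Test=Tue.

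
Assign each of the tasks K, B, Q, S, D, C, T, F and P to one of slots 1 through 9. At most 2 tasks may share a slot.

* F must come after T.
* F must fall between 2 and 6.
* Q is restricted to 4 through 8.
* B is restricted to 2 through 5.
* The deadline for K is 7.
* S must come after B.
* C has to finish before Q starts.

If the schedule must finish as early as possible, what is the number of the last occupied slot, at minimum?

5

The precedence chain requires at least 2 distinct slots.
With at most 2 per slot and 9 tasks, at least 5 slots are needed.
Q can't be placed before 4, so the schedule must run through at least slot 4.
5 works (last occupied slot: 5): for example T=1; S=3; B=2; K=3; P=5; D=4; F=2; Q=4; C=1.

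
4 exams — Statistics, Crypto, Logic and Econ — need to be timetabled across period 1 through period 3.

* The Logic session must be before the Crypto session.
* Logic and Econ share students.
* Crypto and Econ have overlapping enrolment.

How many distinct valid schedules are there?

Splitting on Statistics: it can be period 1 (3), period 2 (3), period 3 (3). Listing each branch's schedules as (Crypto, Logic, Econ) by period number:
Statistics=period 1: (2,1,3) (3,1,2) (3,2,1) — 3.
Statistics=period 2: (2,1,3) (3,1,2) (3,2,1) — 3.
Statistics=period 3: (2,1,3) (3,1,2) (3,2,1) — 3.
Summing: 3 + 3 + 3 = 9.

9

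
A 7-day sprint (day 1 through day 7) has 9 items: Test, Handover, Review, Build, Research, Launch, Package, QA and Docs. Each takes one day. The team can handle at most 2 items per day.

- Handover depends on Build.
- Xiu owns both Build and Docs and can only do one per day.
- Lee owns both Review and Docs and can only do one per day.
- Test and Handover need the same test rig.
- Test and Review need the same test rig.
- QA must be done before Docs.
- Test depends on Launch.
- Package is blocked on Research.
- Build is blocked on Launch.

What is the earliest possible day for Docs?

day 2

Precedence pushes Docs to at least day 2.
Docs at day 2 is achievable: Test=day 2; Review=day 5; Docs=day 2; Package=day 4; Launch=day 1; Research=day 3; Build=day 3; Handover=day 4; QA=day 1.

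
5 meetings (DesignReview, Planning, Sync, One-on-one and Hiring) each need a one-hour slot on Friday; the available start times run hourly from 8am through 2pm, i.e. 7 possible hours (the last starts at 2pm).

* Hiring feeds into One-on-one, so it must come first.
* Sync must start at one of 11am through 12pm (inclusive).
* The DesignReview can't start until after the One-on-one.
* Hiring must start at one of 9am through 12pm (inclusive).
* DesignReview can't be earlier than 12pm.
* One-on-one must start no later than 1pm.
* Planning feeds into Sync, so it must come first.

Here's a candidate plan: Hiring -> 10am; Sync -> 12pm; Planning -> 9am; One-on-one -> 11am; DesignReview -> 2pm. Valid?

Sync must start at one of 11am through 12pm (inclusive) — holds.
Planning feeds into Sync, so it must come first — holds.
The DesignReview can't start until after the One-on-one — holds.
DesignReview can't be earlier than 12pm — holds.
Hiring must start at one of 9am through 12pm (inclusive) — holds.
One-on-one must start no later than 1pm — holds.
Hiring feeds into One-on-one, so it must come first — holds.

Yes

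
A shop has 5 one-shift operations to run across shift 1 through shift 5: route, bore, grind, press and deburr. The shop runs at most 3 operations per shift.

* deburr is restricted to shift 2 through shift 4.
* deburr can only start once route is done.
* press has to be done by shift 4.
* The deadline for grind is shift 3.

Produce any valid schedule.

route=shift 1; bore=shift 2; grind=shift 1; deburr=shift 2; press=shift 1

Checking: route(shift 1) before deburr(shift 2); deburr=shift 2 in [shift 2,shift 4]; press=shift 1 in [shift 1,shift 4]; grind=shift 1 in [shift 1,shift 3]; max 3 per shift (cap 3).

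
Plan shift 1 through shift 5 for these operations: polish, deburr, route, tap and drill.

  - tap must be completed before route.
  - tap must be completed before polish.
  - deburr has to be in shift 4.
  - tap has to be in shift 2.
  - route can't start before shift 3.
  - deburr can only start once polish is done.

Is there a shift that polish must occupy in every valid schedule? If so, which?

tap is fixed at shift 2 and must come before polish, so polish is at least shift 3.
deburr is fixed at shift 4 and must come after polish, so polish is at most shift 3.
So polish must be shift 3.

shift 3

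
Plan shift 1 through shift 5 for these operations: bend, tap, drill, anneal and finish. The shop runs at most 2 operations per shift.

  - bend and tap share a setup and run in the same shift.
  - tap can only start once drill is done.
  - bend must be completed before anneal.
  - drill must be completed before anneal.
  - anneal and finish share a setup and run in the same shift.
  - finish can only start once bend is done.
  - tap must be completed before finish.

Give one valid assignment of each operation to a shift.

finish in shift 3, bend in shift 2, tap in shift 2, drill in shift 1, anneal in shift 3

Checking: bend(shift 2) before anneal(shift 3); tap(shift 2) before finish(shift 3); drill(shift 1) before anneal(shift 3); bend(shift 2) before finish(shift 3); drill(shift 1) before tap(shift 2); anneal = finish = shift 3; bend = tap = shift 2; max 2 per shift (cap 2).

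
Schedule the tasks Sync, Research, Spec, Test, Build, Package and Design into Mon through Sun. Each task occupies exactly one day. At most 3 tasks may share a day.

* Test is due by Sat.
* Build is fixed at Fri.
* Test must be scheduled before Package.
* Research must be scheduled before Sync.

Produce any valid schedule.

Design in Tue, Research in Mon, Build in Fri, Spec in Mon, Sync in Tue, Package in Tue, Test in Mon

Checking: Test(Mon) before Package(Tue); Research(Mon) before Sync(Tue); Build=Fri in [Fri,Fri]; Test=Mon in [Mon,Sat]; max 3 per day (cap 3).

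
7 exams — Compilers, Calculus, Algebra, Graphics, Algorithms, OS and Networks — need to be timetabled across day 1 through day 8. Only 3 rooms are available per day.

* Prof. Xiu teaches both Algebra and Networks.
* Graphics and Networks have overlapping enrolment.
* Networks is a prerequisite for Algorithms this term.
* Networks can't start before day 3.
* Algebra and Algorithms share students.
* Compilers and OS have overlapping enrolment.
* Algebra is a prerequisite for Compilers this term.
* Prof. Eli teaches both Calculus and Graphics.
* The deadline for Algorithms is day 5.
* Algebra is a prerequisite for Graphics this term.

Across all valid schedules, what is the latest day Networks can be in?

Networks is available from day 3; downstream work caps Networks at day 4.
Networks at day 4 is achievable: Networks=day 4; Algebra=day 1; Algorithms=day 5; OS=day 1; Graphics=day 2; Calculus=day 1; Compilers=day 2.

day 4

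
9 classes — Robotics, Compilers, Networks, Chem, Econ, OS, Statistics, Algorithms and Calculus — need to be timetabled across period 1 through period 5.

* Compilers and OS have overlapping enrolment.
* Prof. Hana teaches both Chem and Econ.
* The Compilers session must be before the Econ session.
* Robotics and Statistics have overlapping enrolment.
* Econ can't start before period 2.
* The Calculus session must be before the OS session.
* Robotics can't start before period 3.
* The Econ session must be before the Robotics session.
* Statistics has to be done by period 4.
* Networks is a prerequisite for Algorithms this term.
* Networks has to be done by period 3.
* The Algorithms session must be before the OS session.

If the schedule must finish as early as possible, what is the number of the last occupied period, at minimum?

period 3

The precedence chain requires at least 3 distinct periods.
3 works (last occupied period: period 3): for example Statistics -> period 1, OS -> period 3, Econ -> period 2, Compilers -> period 1, Chem -> period 1, Calculus -> period 1, Robotics -> period 3, Algorithms -> period 2, Networks -> period 1.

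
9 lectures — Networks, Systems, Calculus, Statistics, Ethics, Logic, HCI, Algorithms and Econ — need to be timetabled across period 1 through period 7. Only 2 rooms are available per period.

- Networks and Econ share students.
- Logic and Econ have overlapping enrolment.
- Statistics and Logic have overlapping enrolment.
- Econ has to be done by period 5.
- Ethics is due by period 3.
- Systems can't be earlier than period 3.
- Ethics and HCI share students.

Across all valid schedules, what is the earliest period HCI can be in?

HCI at period 1 is achievable: HCI -> period 1, Statistics -> period 4, Ethics -> period 2, Logic -> period 5, Algorithms -> period 4, Econ -> period 1, Calculus -> period 3, Networks -> period 2, Systems -> period 3.

period 1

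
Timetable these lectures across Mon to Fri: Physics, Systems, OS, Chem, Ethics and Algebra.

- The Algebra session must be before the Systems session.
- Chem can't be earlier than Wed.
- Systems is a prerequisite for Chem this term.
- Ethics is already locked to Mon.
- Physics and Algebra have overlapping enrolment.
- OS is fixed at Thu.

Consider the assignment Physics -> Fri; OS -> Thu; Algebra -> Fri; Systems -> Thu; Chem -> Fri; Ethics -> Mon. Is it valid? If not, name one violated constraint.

No. Physics and Algebra have overlapping enrolment is not satisfied.

OS is fixed at Thu — holds.
Physics and Algebra have overlapping enrolment — violated.
Systems is a prerequisite for Chem this term — holds.
Ethics is already locked to Mon — holds.
Chem can't be earlier than Wed — holds.
The Algebra session must be before the Systems session — violated.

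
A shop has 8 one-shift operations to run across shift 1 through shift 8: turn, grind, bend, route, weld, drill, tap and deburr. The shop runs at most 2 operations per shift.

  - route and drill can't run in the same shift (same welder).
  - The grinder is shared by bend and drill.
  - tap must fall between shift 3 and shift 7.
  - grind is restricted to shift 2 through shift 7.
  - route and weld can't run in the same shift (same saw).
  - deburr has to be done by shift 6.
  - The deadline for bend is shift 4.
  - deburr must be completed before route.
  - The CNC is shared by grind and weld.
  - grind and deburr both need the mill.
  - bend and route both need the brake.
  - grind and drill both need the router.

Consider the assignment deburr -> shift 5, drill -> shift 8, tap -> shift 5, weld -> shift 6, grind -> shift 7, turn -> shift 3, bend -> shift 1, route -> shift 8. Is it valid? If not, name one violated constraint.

No. route and drill can't run in the same shift (same welder) is not satisfied.

The deadline for bend is shift 4 — holds.
grind and deburr both need the mill — holds.
deburr has to be done by shift 6 — holds.
The CNC is shared by grind and weld — holds.
tap must fall between shift 3 and shift 7 — holds.
grind and drill both need the router — holds.
bend and route both need the brake — holds.
deburr must be completed before route — holds.
The grinder is shared by bend and drill — holds.
route and weld can't run in the same shift (same saw) — holds.
The shop runs at most 2 operations per shift — holds.
grind is restricted to shift 2 through shift 7 — holds.
route and drill can't run in the same shift (same welder) — violated.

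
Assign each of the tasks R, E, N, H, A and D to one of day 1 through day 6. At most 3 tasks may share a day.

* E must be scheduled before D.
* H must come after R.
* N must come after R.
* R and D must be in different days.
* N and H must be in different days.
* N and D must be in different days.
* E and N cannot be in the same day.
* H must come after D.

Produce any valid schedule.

A -> day 1, N -> day 4, D -> day 2, H -> day 3, R -> day 1, E -> day 1

Checking: D(day 2) before H(day 3); E(day 1) before D(day 2); R(day 1) before H(day 3); R(day 1) before N(day 4); N(day 4) != D(day 2); E(day 1) != N(day 4); R(day 1) != D(day 2); N(day 4) != H(day 3); max 3 per day (cap 3).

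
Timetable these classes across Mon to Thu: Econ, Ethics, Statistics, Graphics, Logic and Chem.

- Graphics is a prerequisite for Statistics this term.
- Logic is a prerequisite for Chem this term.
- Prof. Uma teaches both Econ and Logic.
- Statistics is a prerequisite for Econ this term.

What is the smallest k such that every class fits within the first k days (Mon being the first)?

The precedence chain requires at least 3 distinct days.
3 works (last occupied day: Wed): for example Logic in Mon, Ethics in Mon, Econ in Wed, Chem in Tue, Statistics in Tue, Graphics in Mon.

3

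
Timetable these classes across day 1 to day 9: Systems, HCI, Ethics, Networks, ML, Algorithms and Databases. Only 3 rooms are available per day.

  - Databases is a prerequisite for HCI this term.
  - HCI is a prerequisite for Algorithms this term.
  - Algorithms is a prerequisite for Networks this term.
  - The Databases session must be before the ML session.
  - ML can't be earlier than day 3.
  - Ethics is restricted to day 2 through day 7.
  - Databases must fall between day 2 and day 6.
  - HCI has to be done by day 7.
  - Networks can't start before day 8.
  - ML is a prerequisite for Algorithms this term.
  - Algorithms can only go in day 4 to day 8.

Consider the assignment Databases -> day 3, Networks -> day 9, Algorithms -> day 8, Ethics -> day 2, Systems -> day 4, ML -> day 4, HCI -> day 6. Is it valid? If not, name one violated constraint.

The Databases session must be before the ML session — holds.
Only 3 rooms are available per day — holds.
HCI is a prerequisite for Algorithms this term — holds.
Databases is a prerequisite for HCI this term — holds.
Ethics is restricted to day 2 through day 7 — holds.
ML is a prerequisite for Algorithms this term — holds.
Networks can't start before day 8 — holds.
Databases must fall between day 2 and day 6 — holds.
HCI has to be done by day 7 — holds.
ML can't be earlier than day 3 — holds.
Algorithms is a prerequisite for Networks this term — holds.
Algorithms can only go in day 4 to day 8 — holds.

Yes, all constraints hold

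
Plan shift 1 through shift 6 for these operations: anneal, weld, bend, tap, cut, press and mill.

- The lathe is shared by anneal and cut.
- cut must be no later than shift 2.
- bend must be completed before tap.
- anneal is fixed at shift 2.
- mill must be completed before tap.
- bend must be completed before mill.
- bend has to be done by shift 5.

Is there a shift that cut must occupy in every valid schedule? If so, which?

cut's window is shift 1–shift 2.
anneal is fixed at shift 2, and cut can't share a shift with anneal.
So cut must be shift 1.

shift 1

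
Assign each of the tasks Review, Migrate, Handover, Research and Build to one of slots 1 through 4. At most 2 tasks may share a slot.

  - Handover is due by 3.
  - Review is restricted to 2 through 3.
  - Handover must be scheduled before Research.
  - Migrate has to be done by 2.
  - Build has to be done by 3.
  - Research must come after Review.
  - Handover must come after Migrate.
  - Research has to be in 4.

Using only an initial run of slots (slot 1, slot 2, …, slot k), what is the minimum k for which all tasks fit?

4 slots

The precedence chain requires at least 3 distinct slots.
With at most 2 per slot and 5 tasks, at least 3 slots are needed.
Research can't be placed before 4, so the schedule must run through at least slot 4.
4 works (last occupied slot: 4): for example Build=1, Research=4, Review=2, Migrate=1, Handover=2.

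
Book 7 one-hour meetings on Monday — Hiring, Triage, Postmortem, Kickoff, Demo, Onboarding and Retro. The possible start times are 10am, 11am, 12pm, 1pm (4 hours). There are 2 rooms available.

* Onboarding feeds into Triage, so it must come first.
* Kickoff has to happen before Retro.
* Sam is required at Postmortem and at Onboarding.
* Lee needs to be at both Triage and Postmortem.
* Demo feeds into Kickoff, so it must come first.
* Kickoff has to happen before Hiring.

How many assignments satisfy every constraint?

Splitting on Hiring: it can be 12pm (15), 1pm (21). Listing each branch's schedules as (Triage, Postmortem, Kickoff, Demo, Onboarding, Retro):
Hiring=12pm: (11am,12pm,11am,10am,10am,1pm) (11am,1pm,11am,10am,10am,12pm) (11am,1pm,11am,10am,10am,1pm) (12pm,10am,11am,10am,11am,1pm) (12pm,11am,11am,10am,10am,1pm) (12pm,1pm,11am,10am,10am,1pm) (12pm,1pm,11am,10am,11am,1pm) (1pm,10am,11am,10am,11am,12pm) (1pm,10am,11am,10am,11am,1pm) (1pm,10am,11am,10am,12pm,1pm) (1pm,11am,11am,10am,10am,12pm) (1pm,11am,11am,10am,10am,1pm) (1pm,11am,11am,10am,12pm,1pm) (1pm,12pm,11am,10am,10am,1pm) (1pm,12pm,11am,10am,11am,1pm) — 15.
Hiring=1pm: (11am,12pm,11am,10am,10am,12pm) (11am,12pm,11am,10am,10am,1pm) (11am,12pm,12pm,10am,10am,1pm) (11am,12pm,12pm,11am,10am,1pm) (11am,1pm,11am,10am,10am,12pm) (12pm,10am,11am,10am,11am,12pm) (12pm,10am,11am,10am,11am,1pm) (12pm,10am,12pm,10am,11am,1pm) (12pm,10am,12pm,11am,11am,1pm) (12pm,11am,11am,10am,10am,12pm) (12pm,11am,11am,10am,10am,1pm) (12pm,11am,12pm,10am,10am,1pm) (12pm,11am,12pm,11am,10am,1pm) (12pm,1pm,11am,10am,10am,12pm) (12pm,1pm,11am,10am,11am,12pm) (1pm,10am,11am,10am,11am,12pm) (1pm,10am,11am,10am,12pm,12pm) (1pm,11am,11am,10am,10am,12pm) (1pm,11am,11am,10am,12pm,12pm) (1pm,12pm,11am,10am,10am,12pm) (1pm,12pm,11am,10am,11am,12pm) — 21.
Summing: 15 + 21 = 36.

36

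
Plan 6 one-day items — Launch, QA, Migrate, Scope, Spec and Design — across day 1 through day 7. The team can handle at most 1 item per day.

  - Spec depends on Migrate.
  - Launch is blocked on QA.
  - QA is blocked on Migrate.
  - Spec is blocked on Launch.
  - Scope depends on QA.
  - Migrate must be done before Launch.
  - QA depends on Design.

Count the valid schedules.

42

Splitting on Launch: it can be day 4 (12), day 5 (20), day 6 (10). Listing each branch's schedules as (QA, Migrate, Scope, Spec, Design) by day number:
Launch=day 4: (3,1,5,6,2) (3,1,5,7,2) (3,1,6,5,2) (3,1,6,7,2) (3,1,7,5,2) (3,1,7,6,2) (3,2,5,6,1) (3,2,5,7,1) (3,2,6,5,1) (3,2,6,7,1) (3,2,7,5,1) (3,2,7,6,1) — 12.
Launch=day 5: (3,1,4,6,2) (3,1,4,7,2) (3,1,6,7,2) (3,1,7,6,2) (3,2,4,6,1) (3,2,4,7,1) (3,2,6,7,1) (3,2,7,6,1) (4,1,6,7,2) (4,1,6,7,3) (4,1,7,6,2) (4,1,7,6,3) (4,2,6,7,1) (4,2,6,7,3) (4,2,7,6,1) (4,2,7,6,3) (4,3,6,7,1) (4,3,6,7,2) (4,3,7,6,1) (4,3,7,6,2) — 20.
Launch=day 6: (3,1,4,7,2) (3,1,5,7,2) (3,2,4,7,1) (3,2,5,7,1) (4,1,5,7,2) (4,1,5,7,3) (4,2,5,7,1) (4,2,5,7,3) (4,3,5,7,1) (4,3,5,7,2) — 10.
Summing: 12 + 20 + 10 = 42.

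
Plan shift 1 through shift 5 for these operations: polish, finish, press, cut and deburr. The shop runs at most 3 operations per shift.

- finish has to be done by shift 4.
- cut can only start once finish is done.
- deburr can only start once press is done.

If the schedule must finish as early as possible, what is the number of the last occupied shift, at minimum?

The precedence chain requires at least 2 distinct shifts.
With at most 3 per shift and 5 operations, at least 2 shifts are needed.
2 works (last occupied shift: shift 2): for example finish -> shift 1; deburr -> shift 2; press -> shift 1; polish -> shift 1; cut -> shift 2.

2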